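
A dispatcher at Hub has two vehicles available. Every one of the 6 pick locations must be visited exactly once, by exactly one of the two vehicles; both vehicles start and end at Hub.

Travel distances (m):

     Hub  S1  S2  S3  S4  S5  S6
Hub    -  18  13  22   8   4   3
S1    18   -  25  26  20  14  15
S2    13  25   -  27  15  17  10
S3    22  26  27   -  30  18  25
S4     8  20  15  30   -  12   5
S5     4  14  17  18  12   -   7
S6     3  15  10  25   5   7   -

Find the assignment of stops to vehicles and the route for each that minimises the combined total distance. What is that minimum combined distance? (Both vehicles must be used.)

There are 2^5 − 1 = 31 ways to divide the 6 stops into two non-empty groups. For each, the best each vehicle can do is its own shortest tour through its group:
  {S1} + {S2, S3, S4, S5, S6}: 36 + 72 = 108
  {S2} + {S1, S3, S4, S5, S6}: 26 + 76 = 102
  {S1, S2} + {S3, S4, S5, S6}: 56 + 60 = 116
  {S3} + {S1, S2, S4, S5, S6}: 44 + 66 = 110
  {S1, S3} + {S2, S4, S5, S6}: 66 + 44 = 110
  {S2, S3} + {S1, S4, S5, S6}: 62 + 46 = 108
  … (31 splits in total)
  {S4} + {S1, S2, S3, S5, S6}: 16 + 84 = 100  ← best
Best: vehicle 1 Hub → S4 → Hub = 16; vehicle 2 Hub → S5 → S1 → S3 → S2 → S6 → Hub = 84; combined 100.

Minimum combined distance: 100 m.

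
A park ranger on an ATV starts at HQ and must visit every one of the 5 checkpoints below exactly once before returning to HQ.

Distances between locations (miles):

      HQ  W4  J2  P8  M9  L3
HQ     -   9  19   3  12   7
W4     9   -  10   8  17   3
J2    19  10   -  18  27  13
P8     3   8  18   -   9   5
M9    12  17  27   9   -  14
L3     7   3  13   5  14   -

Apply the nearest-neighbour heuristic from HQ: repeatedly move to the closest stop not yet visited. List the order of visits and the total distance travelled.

HQ → [P8:3 / L3:7 / W4:9 / M9:12 / J2:19] → P8 (3)
P8 → [L3:5 / W4:8 / M9:9 / J2:18] → L3 (5)
L3 → [W4:3 / J2:13 / M9:14] → W4 (3)
W4 → [J2:10 / M9:17] → J2 (10)
J2 → [M9:27] → M9 (27)
Return M9→HQ: 12.
Total = 3 + 5 + 3 + 10 + 27 + 12 = 60.

Total distance 60 miles via the nearest-neighbour route HQ → P8 → L3 → W4 → J2 → M9 → HQ.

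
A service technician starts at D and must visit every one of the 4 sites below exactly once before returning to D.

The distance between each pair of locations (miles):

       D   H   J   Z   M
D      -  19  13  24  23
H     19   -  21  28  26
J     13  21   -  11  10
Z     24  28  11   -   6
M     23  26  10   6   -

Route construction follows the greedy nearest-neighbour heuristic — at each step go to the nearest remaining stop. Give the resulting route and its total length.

76 miles along D → J → M → Z → H → D.

At D the remaining stops are J 13, H 19, M 23, Z 24; go to J.
At J the remaining stops are M 10, Z 11, H 21; go to M.
At M the remaining stops are Z 6, H 26; go to Z.
At Z the remaining stops are H 28; go to H.
Return H→D: 19.
Total = 13 + 10 + 6 + 28 + 19 = 76.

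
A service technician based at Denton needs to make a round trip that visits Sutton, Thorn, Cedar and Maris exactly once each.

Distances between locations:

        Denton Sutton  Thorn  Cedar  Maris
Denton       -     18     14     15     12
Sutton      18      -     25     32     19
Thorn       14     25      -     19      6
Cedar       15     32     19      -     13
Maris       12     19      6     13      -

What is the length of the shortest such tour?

Shortest round trip = 77.

Denton→Sutton→Thorn→Cedar→Maris→Denton: 18+25+19+13+12 = 87
Denton→Sutton→Thorn→Maris→Cedar→Denton: 18+25+6+13+15 = 77
Denton→Sutton→Cedar→Thorn→Maris→Denton: 18+32+19+6+12 = 87
Denton→Sutton→Cedar→Maris→Thorn→Denton: 18+32+13+6+14 = 83
Denton→Sutton→Maris→Thorn→Cedar→Denton: 18+19+6+19+15 = 77
Denton→Sutton→Maris→Cedar→Thorn→Denton: 18+19+13+19+14 = 83
Denton→Thorn→Sutton→Cedar→Maris→Denton: 14+25+32+13+12 = 96
Denton→Thorn→Sutton→Maris→Cedar→Denton: 14+25+19+13+15 = 86
Denton→Thorn→Cedar→Sutton→Maris→Denton: 14+19+32+19+12 = 96
Denton→Thorn→Maris→Sutton→Cedar→Denton: 14+6+19+32+15 = 86
Denton→Cedar→Sutton→Thorn→Maris→Denton: 15+32+25+6+12 = 90
Denton→Cedar→Thorn→Sutton→Maris→Denton: 15+19+25+19+12 = 90
The minimum is 77.
One optimal route: Denton → Sutton → Thorn → Maris → Cedar → Denton (or its reverse).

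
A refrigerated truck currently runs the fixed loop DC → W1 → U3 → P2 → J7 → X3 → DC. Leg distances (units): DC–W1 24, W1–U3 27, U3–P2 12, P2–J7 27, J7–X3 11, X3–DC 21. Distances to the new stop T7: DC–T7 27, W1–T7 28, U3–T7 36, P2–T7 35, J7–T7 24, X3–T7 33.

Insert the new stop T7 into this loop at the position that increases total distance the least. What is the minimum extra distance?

Insertion cost between consecutive stops i–j is d(i,T7) + d(T7,j) − d(i,j):
  between DC and W1: 27 + 28 − 24 = 31
  between W1 and U3: 28 + 36 − 27 = 37
  between U3 and P2: 36 + 35 − 12 = 59
  between P2 and J7: 35 + 24 − 27 = 32
  between J7 and X3: 24 + 33 − 11 = 46
  between X3 and DC: 33 + 27 − 21 = 39
Cheapest insertion is between DC and W1, adding 31.
New total = 122 + 31 = 153.

+31 — insert T7 between DC and W1.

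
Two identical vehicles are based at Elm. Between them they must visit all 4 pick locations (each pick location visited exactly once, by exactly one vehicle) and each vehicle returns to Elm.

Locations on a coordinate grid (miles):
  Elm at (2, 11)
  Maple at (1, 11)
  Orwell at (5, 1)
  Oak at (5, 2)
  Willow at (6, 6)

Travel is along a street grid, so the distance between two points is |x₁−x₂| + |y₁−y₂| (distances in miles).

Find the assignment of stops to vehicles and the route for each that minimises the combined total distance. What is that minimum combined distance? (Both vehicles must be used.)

Try each way of splitting the stops between the two vehicles (each non-empty) and, for each split, find the best tour for each vehicle:
  {Maple} + {Orwell, Oak, Willow}: 2 + 28 = 30
  {Orwell} + {Maple, Oak, Willow}: 26 + 28 = 54
  {Maple, Orwell} + {Oak, Willow}: 28 + 26 = 54
  {Oak} + {Maple, Orwell, Willow}: 24 + 30 = 54
  {Maple, Oak} + {Orwell, Willow}: 26 + 28 = 54
  {Orwell, Oak} + {Maple, Willow}: 26 + 20 = 46
  … (7 splits in total)
Best: vehicle 1 Elm → Maple → Elm = 2; vehicle 2 Elm → Orwell → Oak → Willow → Elm = 28; combined 30.

30 miles — the smallest possible combined total.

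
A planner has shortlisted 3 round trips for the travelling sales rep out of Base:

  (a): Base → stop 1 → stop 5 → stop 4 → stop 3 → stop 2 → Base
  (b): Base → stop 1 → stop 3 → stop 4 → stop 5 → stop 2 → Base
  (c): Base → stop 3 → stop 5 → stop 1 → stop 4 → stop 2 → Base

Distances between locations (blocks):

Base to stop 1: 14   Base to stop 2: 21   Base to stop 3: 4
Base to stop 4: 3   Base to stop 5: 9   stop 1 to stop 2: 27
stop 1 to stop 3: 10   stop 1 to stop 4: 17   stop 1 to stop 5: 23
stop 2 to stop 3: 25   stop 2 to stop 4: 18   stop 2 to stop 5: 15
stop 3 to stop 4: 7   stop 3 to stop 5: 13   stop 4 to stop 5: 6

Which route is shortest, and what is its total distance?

(a): 14 + 23 + 6 + 7 + 25 + 21 = 96
(b): 14 + 10 + 7 + 6 + 15 + 21 = 73
(c): 4 + 13 + 23 + 17 + 18 + 21 = 96

73 blocks — (b) is the shortest.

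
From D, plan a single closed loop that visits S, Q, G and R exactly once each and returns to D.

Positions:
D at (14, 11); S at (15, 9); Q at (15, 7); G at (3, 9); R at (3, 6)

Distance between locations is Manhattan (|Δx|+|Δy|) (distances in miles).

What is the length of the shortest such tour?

Shortest round trip = 34 miles.

With 4 stops there are 4!/2 = 12 distinct round trips (a route and its reverse cost the same).
D → S → Q → G → R → D: 3+2+14+3+16 = 38
D → S → Q → R → G → D: 3+2+13+3+13 = 34
D → S → G → Q → R → D: 3+12+14+13+16 = 58
D → S → G → R → Q → D: 3+12+3+13+5 = 36
D → S → R → Q → G → D: 3+15+13+14+13 = 58
D → S → R → G → Q → D: 3+15+3+14+5 = 40
D → Q → S → G → R → D: 5+2+12+3+16 = 38
D → Q → S → R → G → D: 5+2+15+3+13 = 38
D → Q → G → S → R → D: 5+14+12+15+16 = 62
D → Q → R → S → G → D: 5+13+15+12+13 = 58
D → G → S → Q → R → D: 13+12+2+13+16 = 56
D → G → Q → S → R → D: 13+14+2+15+16 = 60
The minimum is 34.
One optimal route: D → S → Q → R → G → D (or its reverse).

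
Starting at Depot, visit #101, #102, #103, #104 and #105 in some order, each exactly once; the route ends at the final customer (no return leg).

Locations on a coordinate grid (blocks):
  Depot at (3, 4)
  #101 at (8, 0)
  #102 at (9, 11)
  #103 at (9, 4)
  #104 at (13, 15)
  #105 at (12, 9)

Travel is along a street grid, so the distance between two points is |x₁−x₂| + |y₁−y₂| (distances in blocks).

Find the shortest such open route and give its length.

Shortest open route: 33 blocks.

There are 5! = 120 possible orderings.
Depot → #101 → #102 → #103 → #104 → #105: 9+12+7+15+7 = 50
Depot → #101 → #102 → #103 → #105 → #104: 9+12+7+8+7 = 43
Depot → #101 → #102 → #104 → #103 → #105: 9+12+8+15+8 = 52
Depot → #101 → #102 → #104 → #105 → #103: 9+12+8+7+8 = 44
Depot → #101 → #102 → #105 → #103 → #104: 9+12+5+8+15 = 49
Depot → #101 → #102 → #105 → #104 → #103: 9+12+5+7+15 = 48
Depot → #101 → #103 → #102 → #104 → #105: 9+5+7+8+7 = 36
Depot → #101 → #103 → #102 → #105 → #104: 9+5+7+5+7 = 33
Depot → #101 → #103 → #104 → #102 → #105: 9+5+15+8+5 = 42
Depot → #101 → #103 → #104 → #105 → #102: 9+5+15+7+5 = 41
Depot → #101 → #103 → #105 → #102 → #104: 9+5+8+5+8 = 35
Depot → #101 → #103 → #105 → #104 → #102: 9+5+8+7+8 = 37
Depot → #101 → #104 → #102 → #103 → #105: 9+20+8+7+8 = 52
Depot → #101 → #104 → #102 → #105 → #103: 9+20+8+5+8 = 50
… (106 more)
The minimum is 33.
One shortest path: Depot → #101 → #103 → #102 → #105 → #104.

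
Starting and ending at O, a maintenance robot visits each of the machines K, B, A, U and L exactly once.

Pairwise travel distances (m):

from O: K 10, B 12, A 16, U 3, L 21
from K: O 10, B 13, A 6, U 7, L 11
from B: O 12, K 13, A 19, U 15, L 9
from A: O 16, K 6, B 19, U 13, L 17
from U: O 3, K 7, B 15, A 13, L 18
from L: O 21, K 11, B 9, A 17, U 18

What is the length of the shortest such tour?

Shortest round trip = 54 m.

With 5 stops there are 5!/2 = 60 distinct round trips (a route and its reverse cost the same).
O - K - B - A - U - L - O: 10+13+19+13+18+21 = 94
O - K - B - A - L - U - O: 10+13+19+17+18+3 = 80
O - K - B - U - A - L - O: 10+13+15+13+17+21 = 89
O - K - B - U - L - A - O: 10+13+15+18+17+16 = 89
O - K - B - L - A - U - O: 10+13+9+17+13+3 = 65
O - K - B - L - U - A - O: 10+13+9+18+13+16 = 79
O - K - A - B - U - L - O: 10+6+19+15+18+21 = 89
O - K - A - B - L - U - O: 10+6+19+9+18+3 = 65
O - K - A - U - B - L - O: 10+6+13+15+9+21 = 74
O - K - A - U - L - B - O: 10+6+13+18+9+12 = 68
O - K - A - L - B - U - O: 10+6+17+9+15+3 = 60
O - K - A - L - U - B - O: 10+6+17+18+15+12 = 78
O - K - U - B - A - L - O: 10+7+15+19+17+21 = 89
O - K - U - B - L - A - O: 10+7+15+9+17+16 = 74
… (46 more)
O - B - L - K - A - U - O: 12+9+11+6+13+3 = 54  ← best
The minimum is 54.
One optimal route: O → B → L → K → A → U → O (or its reverse).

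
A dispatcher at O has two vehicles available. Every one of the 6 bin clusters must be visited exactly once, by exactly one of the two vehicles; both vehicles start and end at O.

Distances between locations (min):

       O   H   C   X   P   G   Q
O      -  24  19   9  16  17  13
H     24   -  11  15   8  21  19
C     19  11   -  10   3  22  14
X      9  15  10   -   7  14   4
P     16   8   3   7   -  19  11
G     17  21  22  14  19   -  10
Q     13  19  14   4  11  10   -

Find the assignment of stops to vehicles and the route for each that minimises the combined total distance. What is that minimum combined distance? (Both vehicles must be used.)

92 min — the smallest possible combined total.

There are 2^5 − 1 = 31 ways to divide the 6 stops into two non-empty groups. For each, the best each vehicle can do is its own shortest tour through its group:
  {H} + {C, X, P, G, Q}: 48 + 60 = 108
  {C} + {H, X, P, G, Q}: 38 + 68 = 106
  {H, C} + {X, P, G, Q}: 54 + 54 = 108
  {X} + {H, C, P, G, Q}: 18 + 74 = 92
  {H, X} + {C, P, G, Q}: 48 + 60 = 108
  {C, X} + {H, P, G, Q}: 38 + 68 = 106
  … (31 splits in total)
Best: vehicle 1 O → X → O = 18; vehicle 2 O → C → P → H → G → Q → O = 74; combined 92.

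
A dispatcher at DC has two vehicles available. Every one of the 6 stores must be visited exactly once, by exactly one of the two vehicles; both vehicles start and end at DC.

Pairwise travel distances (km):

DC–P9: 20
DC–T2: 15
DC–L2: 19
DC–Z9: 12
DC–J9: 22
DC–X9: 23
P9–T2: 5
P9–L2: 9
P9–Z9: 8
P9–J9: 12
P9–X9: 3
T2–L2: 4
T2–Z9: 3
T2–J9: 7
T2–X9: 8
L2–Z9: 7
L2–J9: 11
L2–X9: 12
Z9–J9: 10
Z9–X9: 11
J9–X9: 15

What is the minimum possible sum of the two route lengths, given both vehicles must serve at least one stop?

Try each way of splitting the stops between the two vehicles (each non-empty) and, for each split, find the best tour for each vehicle:
  {P9} + {T2, L2, Z9, J9, X9}: 40 + 68 = 108
  {T2} + {P9, L2, Z9, J9, X9}: 30 + 68 = 98
  {P9, T2} + {L2, Z9, J9, X9}: 40 + 68 = 108
  {L2} + {P9, T2, Z9, J9, X9}: 38 + 60 = 98
  {P9, L2} + {T2, Z9, J9, X9}: 48 + 60 = 108
  {T2, L2} + {P9, Z9, J9, X9}: 38 + 60 = 98
  … (31 splits in total)
  {Z9} + {P9, T2, L2, J9, X9}: 24 + 68 = 92  ← best
Best: vehicle 1 DC → Z9 → DC = 24; vehicle 2 DC → P9 → X9 → T2 → L2 → J9 → DC = 68; combined 92.

Minimum combined distance: 92 km.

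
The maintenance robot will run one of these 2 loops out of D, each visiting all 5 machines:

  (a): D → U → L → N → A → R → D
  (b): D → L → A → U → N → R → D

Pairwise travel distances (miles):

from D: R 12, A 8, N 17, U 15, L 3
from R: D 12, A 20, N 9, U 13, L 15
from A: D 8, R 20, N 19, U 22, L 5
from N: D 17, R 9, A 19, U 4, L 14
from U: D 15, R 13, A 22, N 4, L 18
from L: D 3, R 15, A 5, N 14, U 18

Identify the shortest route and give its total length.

(a): 15 + 18 + 14 + 19 + 20 + 12 = 98
(b): 3 + 5 + 22 + 4 + 9 + 12 = 55

Shortest is (b), total 55 miles.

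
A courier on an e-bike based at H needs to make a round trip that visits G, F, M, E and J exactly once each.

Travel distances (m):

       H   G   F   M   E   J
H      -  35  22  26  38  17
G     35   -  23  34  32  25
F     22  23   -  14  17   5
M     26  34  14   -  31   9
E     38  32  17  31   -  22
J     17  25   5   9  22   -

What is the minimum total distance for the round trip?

Shortest round trip = 124 m.

H → G → F → M → E → J → H: 35+23+14+31+22+17 = 142
H → G → F → M → J → E → H: 35+23+14+9+22+38 = 141
H → G → F → E → M → J → H: 35+23+17+31+9+17 = 132
H → G → F → E → J → M → H: 35+23+17+22+9+26 = 132
H → G → F → J → M → E → H: 35+23+5+9+31+38 = 141
H → G → F → J → E → M → H: 35+23+5+22+31+26 = 142
H → G → M → F → E → J → H: 35+34+14+17+22+17 = 139
H → G → M → F → J → E → H: 35+34+14+5+22+38 = 148
H → G → M → E → F → J → H: 35+34+31+17+5+17 = 139
H → G → M → E → J → F → H: 35+34+31+22+5+22 = 149
H → G → M → J → F → E → H: 35+34+9+5+17+38 = 138
H → G → M → J → E → F → H: 35+34+9+22+17+22 = 139
H → G → E → F → M → J → H: 35+32+17+14+9+17 = 124
H → G → E → F → J → M → H: 35+32+17+5+9+26 = 124
… (46 more)
The minimum is 124.
One optimal route: H → G → E → F → M → J → H (or its reverse).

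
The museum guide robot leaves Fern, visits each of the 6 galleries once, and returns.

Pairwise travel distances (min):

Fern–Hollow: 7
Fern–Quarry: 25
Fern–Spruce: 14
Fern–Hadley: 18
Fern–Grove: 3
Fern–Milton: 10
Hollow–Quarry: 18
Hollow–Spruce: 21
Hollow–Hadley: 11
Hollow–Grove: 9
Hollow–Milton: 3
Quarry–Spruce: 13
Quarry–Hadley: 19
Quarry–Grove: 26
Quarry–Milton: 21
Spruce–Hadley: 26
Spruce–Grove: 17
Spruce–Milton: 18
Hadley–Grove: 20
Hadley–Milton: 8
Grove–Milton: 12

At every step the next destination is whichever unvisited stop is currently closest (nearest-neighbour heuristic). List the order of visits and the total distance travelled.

From Fern: distances to unvisited — Grove=3, Hollow=7, Milton=10, Spruce=14, Hadley=18, Quarry=25. Nearest is Grove (3).
From Grove: distances to unvisited — Hollow=9, Milton=12, Spruce=17, Hadley=20, Quarry=26. Nearest is Hollow (9).
From Hollow: distances to unvisited — Milton=3, Hadley=11, Quarry=18, Spruce=21. Nearest is Milton (3).
From Milton: distances to unvisited — Hadley=8, Spruce=18, Quarry=21. Nearest is Hadley (8).
From Hadley: distances to unvisited — Quarry=19, Spruce=26. Nearest is Quarry (19).
From Quarry: distances to unvisited — Spruce=13. Nearest is Spruce (13).
Return Spruce→Fern: 14.
Total = 3 + 9 + 3 + 8 + 19 + 13 + 14 = 69.

Nearest-neighbour total = 69 min; route Fern → Grove → Hollow → Milton → Hadley → Quarry → Spruce → Fern.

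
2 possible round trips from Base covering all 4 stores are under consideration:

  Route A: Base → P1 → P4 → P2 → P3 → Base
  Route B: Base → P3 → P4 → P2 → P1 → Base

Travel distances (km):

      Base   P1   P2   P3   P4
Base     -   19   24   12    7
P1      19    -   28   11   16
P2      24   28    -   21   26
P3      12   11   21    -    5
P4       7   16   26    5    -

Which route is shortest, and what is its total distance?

Route A: 19 + 16 + 26 + 21 + 12 = 94
Route B: 12 + 5 + 26 + 28 + 19 = 90

90 km — Route B is the shortest.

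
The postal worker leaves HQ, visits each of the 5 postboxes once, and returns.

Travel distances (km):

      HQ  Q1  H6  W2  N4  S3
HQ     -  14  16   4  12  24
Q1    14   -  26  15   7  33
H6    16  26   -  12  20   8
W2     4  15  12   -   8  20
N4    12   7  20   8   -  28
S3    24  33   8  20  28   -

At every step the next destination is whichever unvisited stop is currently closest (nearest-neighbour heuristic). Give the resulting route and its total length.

At HQ the remaining stops are W2 4, N4 12, Q1 14, H6 16, S3 24; go to W2.
At W2 the remaining stops are N4 8, H6 12, Q1 15, S3 20; go to N4.
At N4 the remaining stops are Q1 7, H6 20, S3 28; go to Q1.
At Q1 the remaining stops are H6 26, S3 33; go to H6.
At H6 the remaining stops are S3 8; go to S3.
Return S3→HQ: 24.
Total = 4 + 8 + 7 + 26 + 8 + 24 = 77.

77 km along HQ → W2 → N4 → Q1 → H6 → S3 → HQ.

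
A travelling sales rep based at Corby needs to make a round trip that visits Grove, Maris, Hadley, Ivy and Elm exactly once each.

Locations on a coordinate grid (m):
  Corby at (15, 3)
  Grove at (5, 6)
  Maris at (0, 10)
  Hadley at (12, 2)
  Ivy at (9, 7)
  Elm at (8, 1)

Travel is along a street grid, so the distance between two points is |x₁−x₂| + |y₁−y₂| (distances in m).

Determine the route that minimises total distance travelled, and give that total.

There are 60 distinct closed tours to check (reversals are equivalent).
Corby → Grove → Maris → Hadley → Ivy → Elm → Corby: 13+9+20+8+7+9 = 66
Corby → Grove → Maris → Hadley → Elm → Ivy → Corby: 13+9+20+5+7+10 = 64
Corby → Grove → Maris → Ivy → Hadley → Elm → Corby: 13+9+12+8+5+9 = 56
Corby → Grove → Maris → Ivy → Elm → Hadley → Corby: 13+9+12+7+5+4 = 50
Corby → Grove → Maris → Elm → Hadley → Ivy → Corby: 13+9+17+5+8+10 = 62
Corby → Grove → Maris → Elm → Ivy → Hadley → Corby: 13+9+17+7+8+4 = 58
Corby → Grove → Hadley → Maris → Ivy → Elm → Corby: 13+11+20+12+7+9 = 72
Corby → Grove → Hadley → Maris → Elm → Ivy → Corby: 13+11+20+17+7+10 = 78
Corby → Grove → Hadley → Ivy → Maris → Elm → Corby: 13+11+8+12+17+9 = 70
Corby → Grove → Hadley → Ivy → Elm → Maris → Corby: 13+11+8+7+17+22 = 78
Corby → Grove → Hadley → Elm → Maris → Ivy → Corby: 13+11+5+17+12+10 = 68
Corby → Grove → Hadley → Elm → Ivy → Maris → Corby: 13+11+5+7+12+22 = 70
Corby → Grove → Ivy → Maris → Hadley → Elm → Corby: 13+5+12+20+5+9 = 64
Corby → Grove → Ivy → Maris → Elm → Hadley → Corby: 13+5+12+17+5+4 = 56
… (46 more)
Corby → Hadley → Elm → Grove → Maris → Ivy → Corby: 4+5+8+9+12+10 = 48  ← best
The minimum is 48.
One optimal route: Corby → Hadley → Elm → Grove → Maris → Ivy → Corby (or its reverse).

48 m — the shortest possible round trip.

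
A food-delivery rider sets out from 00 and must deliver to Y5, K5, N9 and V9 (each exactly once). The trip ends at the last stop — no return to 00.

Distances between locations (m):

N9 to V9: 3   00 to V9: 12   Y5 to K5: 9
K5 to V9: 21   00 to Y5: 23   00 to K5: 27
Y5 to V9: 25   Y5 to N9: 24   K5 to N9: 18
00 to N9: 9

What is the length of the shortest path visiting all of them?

Minimum one-way distance = 42 m.

There are 4! = 24 possible orderings.
00 → Y5 → K5 → N9 → V9: 23+9+18+3 = 53
00 → Y5 → K5 → V9 → N9: 23+9+21+3 = 56
00 → Y5 → N9 → K5 → V9: 23+24+18+21 = 86
00 → Y5 → N9 → V9 → K5: 23+24+3+21 = 71
00 → Y5 → V9 → K5 → N9: 23+25+21+18 = 87
00 → Y5 → V9 → N9 → K5: 23+25+3+18 = 69
00 → K5 → Y5 → N9 → V9: 27+9+24+3 = 63
00 → K5 → Y5 → V9 → N9: 27+9+25+3 = 64
00 → K5 → N9 → Y5 → V9: 27+18+24+25 = 94
00 → K5 → N9 → V9 → Y5: 27+18+3+25 = 73
00 → K5 → V9 → Y5 → N9: 27+21+25+24 = 97
00 → K5 → V9 → N9 → Y5: 27+21+3+24 = 75
00 → N9 → Y5 → K5 → V9: 9+24+9+21 = 63
00 → N9 → Y5 → V9 → K5: 9+24+25+21 = 79
… (10 more)
00 → N9 → V9 → K5 → Y5: 9+3+21+9 = 42  ← best
The minimum is 42.
One shortest path: 00 → N9 → V9 → K5 → Y5.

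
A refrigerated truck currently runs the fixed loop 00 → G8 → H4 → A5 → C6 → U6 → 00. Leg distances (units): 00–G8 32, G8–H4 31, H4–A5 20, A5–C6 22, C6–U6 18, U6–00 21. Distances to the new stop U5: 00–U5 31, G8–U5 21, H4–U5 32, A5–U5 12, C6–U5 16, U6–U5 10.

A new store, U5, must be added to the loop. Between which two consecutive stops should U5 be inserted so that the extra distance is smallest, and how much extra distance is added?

+6 — insert U5 between A5 and C6.

Insertion cost between consecutive stops i–j is d(i,U5) + d(U5,j) − d(i,j):
  between 00 and G8: 31 + 21 − 32 = 20
  between G8 and H4: 21 + 32 − 31 = 22
  between H4 and A5: 32 + 12 − 20 = 24
  between A5 and C6: 12 + 16 − 22 = 6
  between C6 and U6: 16 + 10 − 18 = 8
  between U6 and 00: 10 + 31 − 21 = 20
Cheapest insertion is between A5 and C6, adding 6.
New total = 144 + 6 = 150.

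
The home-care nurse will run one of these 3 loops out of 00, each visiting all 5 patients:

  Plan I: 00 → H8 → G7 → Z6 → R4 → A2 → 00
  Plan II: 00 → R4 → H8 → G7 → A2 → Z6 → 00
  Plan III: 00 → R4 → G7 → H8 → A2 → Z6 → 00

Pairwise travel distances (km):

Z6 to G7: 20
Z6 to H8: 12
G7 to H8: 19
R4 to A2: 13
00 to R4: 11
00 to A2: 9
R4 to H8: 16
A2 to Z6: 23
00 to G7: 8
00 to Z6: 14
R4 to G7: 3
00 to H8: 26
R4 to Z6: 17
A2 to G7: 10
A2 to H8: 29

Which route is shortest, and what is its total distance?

93 km — Plan II is the shortest.

Plan I: 26 + 19 + 20 + 17 + 13 + 9 = 104
Plan II: 11 + 16 + 19 + 10 + 23 + 14 = 93
Plan III: 11 + 3 + 19 + 29 + 23 + 14 = 99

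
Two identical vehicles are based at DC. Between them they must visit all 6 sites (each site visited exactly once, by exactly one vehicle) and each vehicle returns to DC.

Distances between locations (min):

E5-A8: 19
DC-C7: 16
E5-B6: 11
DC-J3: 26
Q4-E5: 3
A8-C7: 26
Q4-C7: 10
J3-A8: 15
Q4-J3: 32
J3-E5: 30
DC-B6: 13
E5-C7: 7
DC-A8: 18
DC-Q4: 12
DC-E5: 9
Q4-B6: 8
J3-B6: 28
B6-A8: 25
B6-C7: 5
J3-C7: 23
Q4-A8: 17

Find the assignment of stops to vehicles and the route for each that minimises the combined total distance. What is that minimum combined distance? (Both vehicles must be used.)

Check every non-empty split of the stops between the two vehicles; for each half take its own optimal tour:
  {Q4} + {J3, E5, B6, A8, C7}: 24 + 81 = 105
  {J3} + {Q4, E5, B6, A8, C7}: 52 + 63 = 115
  {Q4, J3} + {E5, B6, A8, C7}: 70 + 62 = 132
  {E5} + {Q4, J3, B6, A8, C7}: 18 + 81 = 99
  {Q4, E5} + {J3, B6, A8, C7}: 24 + 74 = 98
  {J3, E5} + {Q4, B6, A8, C7}: 65 + 63 = 128
  … (31 splits in total)
Best: vehicle 1 DC → Q4 → E5 → DC = 24; vehicle 2 DC → B6 → C7 → J3 → A8 → DC = 74; combined 98.

98 min — the smallest possible combined total.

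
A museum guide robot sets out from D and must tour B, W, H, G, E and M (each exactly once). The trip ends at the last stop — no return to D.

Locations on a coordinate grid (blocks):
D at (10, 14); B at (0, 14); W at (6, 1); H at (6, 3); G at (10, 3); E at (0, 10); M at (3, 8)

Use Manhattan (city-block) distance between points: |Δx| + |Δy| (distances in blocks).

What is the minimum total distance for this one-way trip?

Minimum one-way distance = 35 blocks.

There are 6! = 720 possible orderings.
D → B → W → H → G → E → M: 10+19+2+4+17+5 = 57
D → B → W → H → G → M → E: 10+19+2+4+12+5 = 52
D → B → W → H → E → G → M: 10+19+2+13+17+12 = 73
D → B → W → H → E → M → G: 10+19+2+13+5+12 = 61
D → B → W → H → M → G → E: 10+19+2+8+12+17 = 68
D → B → W → H → M → E → G: 10+19+2+8+5+17 = 61
D → B → W → G → H → E → M: 10+19+6+4+13+5 = 57
D → B → W → G → H → M → E: 10+19+6+4+8+5 = 52
… (712 more)
D → B → E → M → W → H → G: 10+4+5+10+2+4 = 35  ← best
The minimum is 35.
One shortest path: D → B → E → M → W → H → G.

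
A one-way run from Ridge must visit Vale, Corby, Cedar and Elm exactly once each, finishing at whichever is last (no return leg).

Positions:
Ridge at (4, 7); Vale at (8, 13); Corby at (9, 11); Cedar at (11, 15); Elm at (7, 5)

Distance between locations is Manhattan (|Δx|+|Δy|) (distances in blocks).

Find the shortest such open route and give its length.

There are 4! = 24 possible orderings.
Ridge - Vale - Corby - Cedar - Elm: 10+3+6+14 = 33
Ridge - Vale - Corby - Elm - Cedar: 10+3+8+14 = 35
Ridge - Vale - Cedar - Corby - Elm: 10+5+6+8 = 29
Ridge - Vale - Cedar - Elm - Corby: 10+5+14+8 = 37
Ridge - Vale - Elm - Corby - Cedar: 10+9+8+6 = 33
Ridge - Vale - Elm - Cedar - Corby: 10+9+14+6 = 39
Ridge - Corby - Vale - Cedar - Elm: 9+3+5+14 = 31
Ridge - Corby - Vale - Elm - Cedar: 9+3+9+14 = 35
Ridge - Corby - Cedar - Vale - Elm: 9+6+5+9 = 29
Ridge - Corby - Cedar - Elm - Vale: 9+6+14+9 = 38
Ridge - Corby - Elm - Vale - Cedar: 9+8+9+5 = 31
Ridge - Corby - Elm - Cedar - Vale: 9+8+14+5 = 36
Ridge - Cedar - Vale - Corby - Elm: 15+5+3+8 = 31
Ridge - Cedar - Vale - Elm - Corby: 15+5+9+8 = 37
… (10 more)
Ridge - Elm - Corby - Vale - Cedar: 5+8+3+5 = 21  ← best
The minimum is 21.
One shortest path: Ridge → Elm → Corby → Vale → Cedar.

Minimum one-way distance = 21 blocks.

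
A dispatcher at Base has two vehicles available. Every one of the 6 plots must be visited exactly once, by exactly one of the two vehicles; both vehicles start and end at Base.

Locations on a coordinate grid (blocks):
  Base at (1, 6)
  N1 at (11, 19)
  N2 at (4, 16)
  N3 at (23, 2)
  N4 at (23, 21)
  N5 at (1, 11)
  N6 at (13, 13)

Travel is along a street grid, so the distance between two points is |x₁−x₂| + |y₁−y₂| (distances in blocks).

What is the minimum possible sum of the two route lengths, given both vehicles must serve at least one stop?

Check every non-empty split of the stops between the two vehicles; for each half take its own optimal tour:
  {N1} + {N2, N3, N4, N5, N6}: 46 + 88 = 134
  {N2} + {N1, N3, N4, N5, N6}: 26 + 86 = 112
  {N1, N2} + {N3, N4, N5, N6}: 46 + 82 = 128
  {N3} + {N1, N2, N4, N5, N6}: 52 + 74 = 126
  {N1, N3} + {N2, N4, N5, N6}: 78 + 74 = 152
  {N2, N3} + {N1, N4, N5, N6}: 72 + 74 = 146
  … (31 splits in total)
  {N5} + {N1, N2, N3, N4, N6}: 10 + 92 = 102  ← best
Best: vehicle 1 Base → N5 → Base = 10; vehicle 2 Base → N2 → N6 → N1 → N4 → N3 → Base = 92; combined 102.

Minimum combined distance: 102 blocks.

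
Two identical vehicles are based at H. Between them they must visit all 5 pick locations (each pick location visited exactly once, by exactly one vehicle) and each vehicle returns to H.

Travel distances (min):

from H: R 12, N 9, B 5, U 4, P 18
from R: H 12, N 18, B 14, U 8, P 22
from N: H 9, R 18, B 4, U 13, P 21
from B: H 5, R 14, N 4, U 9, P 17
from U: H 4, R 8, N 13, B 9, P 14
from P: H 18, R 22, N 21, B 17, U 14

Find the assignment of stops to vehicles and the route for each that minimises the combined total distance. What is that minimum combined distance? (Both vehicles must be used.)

Minimum combined distance: 70 min.

There are 2^4 − 1 = 15 ways to divide the 5 stops into two non-empty groups. For each, the best each vehicle can do is its own shortest tour through its group:
  {R} + {N, B, U, P}: 24 + 48 = 72
  {N} + {R, B, U, P}: 18 + 56 = 74
  {R, N} + {B, U, P}: 39 + 40 = 79
  {B} + {R, N, U, P}: 10 + 64 = 74
  {R, B} + {N, U, P}: 31 + 48 = 79
  {N, B} + {R, U, P}: 18 + 52 = 70
  … (15 splits in total)
Best: vehicle 1 H → N → B → H = 18; vehicle 2 H → R → U → P → H = 52; combined 70.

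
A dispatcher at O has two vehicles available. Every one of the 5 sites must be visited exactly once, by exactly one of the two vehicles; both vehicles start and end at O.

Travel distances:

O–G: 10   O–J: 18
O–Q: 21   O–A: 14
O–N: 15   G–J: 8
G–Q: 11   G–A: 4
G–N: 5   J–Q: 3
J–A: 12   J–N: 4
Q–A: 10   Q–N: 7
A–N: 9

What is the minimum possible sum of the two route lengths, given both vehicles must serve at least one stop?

There are 2^4 − 1 = 15 ways to divide the 5 stops into two non-empty groups. For each, the best each vehicle can do is its own shortest tour through its group:
  {G} + {J, Q, A, N}: 20 + 46 = 66
  {J} + {G, Q, A, N}: 36 + 46 = 82
  {G, J} + {Q, A, N}: 36 + 46 = 82
  {Q} + {G, J, A, N}: 42 + 45 = 87
  {G, Q} + {J, A, N}: 42 + 45 = 87
  {J, Q} + {G, A, N}: 42 + 38 = 80
  … (15 splits in total)
Best: vehicle 1 O → G → O = 20; vehicle 2 O → A → Q → J → N → O = 46; combined 66.

Minimum combined distance: 66.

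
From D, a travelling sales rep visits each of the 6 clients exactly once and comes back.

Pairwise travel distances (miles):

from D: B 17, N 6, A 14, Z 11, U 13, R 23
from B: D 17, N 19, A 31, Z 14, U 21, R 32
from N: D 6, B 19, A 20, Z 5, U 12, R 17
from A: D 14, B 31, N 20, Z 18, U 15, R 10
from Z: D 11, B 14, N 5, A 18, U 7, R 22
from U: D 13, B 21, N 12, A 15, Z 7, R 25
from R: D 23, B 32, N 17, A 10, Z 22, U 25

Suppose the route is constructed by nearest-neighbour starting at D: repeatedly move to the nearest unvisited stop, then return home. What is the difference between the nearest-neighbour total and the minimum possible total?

The nearest-neighbour route is 6 miles longer than optimal.

From D: N=6, Z=11, U=13, A=14, B=17, R=23 → choose N (6).
From N: Z=5, U=12, R=17, B=19, A=20 → choose Z (5).
From Z: U=7, B=14, A=18, R=22 → choose U (7).
From U: A=15, B=21, R=25 → choose A (15).
From A: R=10, B=31 → choose R (10).
From R: B=32 → choose B (32).
NN route D → N → Z → U → A → R → B → D costs 92.
Optimal: D → B → Z → U → A → R → N → D costs 86 (by enumerating all 360 distinct tours).
Excess = 92 − 86 = 6.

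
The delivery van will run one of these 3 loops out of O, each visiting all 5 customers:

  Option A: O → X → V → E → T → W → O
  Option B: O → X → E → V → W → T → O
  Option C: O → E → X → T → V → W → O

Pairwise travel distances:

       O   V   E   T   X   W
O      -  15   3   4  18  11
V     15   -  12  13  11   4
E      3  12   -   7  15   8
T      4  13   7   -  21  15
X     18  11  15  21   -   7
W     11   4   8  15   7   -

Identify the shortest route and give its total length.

Shortest is Option C, total 67.

Option A: 18 + 11 + 12 + 7 + 15 + 11 = 74
Option B: 18 + 15 + 12 + 4 + 15 + 4 = 68
Option C: 3 + 15 + 21 + 13 + 4 + 11 = 67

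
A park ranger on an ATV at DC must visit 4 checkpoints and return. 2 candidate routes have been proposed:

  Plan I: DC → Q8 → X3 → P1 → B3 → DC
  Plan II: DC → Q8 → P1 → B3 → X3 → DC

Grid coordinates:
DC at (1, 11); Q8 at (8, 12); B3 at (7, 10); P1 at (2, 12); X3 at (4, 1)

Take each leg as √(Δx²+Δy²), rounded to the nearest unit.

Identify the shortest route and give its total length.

Shortest is Plan II, total 37.

Plan I: 7 + 12 + 11 + 5 + 6 = 41
Plan II: 7 + 6 + 5 + 9 + 10 = 37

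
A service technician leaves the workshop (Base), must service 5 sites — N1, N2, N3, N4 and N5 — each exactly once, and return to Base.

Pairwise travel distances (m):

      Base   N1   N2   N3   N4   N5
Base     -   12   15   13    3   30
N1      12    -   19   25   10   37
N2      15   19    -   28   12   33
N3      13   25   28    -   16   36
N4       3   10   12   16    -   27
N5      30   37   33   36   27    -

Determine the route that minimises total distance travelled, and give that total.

With 5 stops there are 5!/2 = 60 distinct round trips (a route and its reverse cost the same).
Base-N1-N2-N3-N4-N5-Base: 12+19+28+16+27+30 = 132
Base-N1-N2-N3-N5-N4-Base: 12+19+28+36+27+3 = 125
Base-N1-N2-N4-N3-N5-Base: 12+19+12+16+36+30 = 125
Base-N1-N2-N4-N5-N3-Base: 12+19+12+27+36+13 = 119
Base-N1-N2-N5-N3-N4-Base: 12+19+33+36+16+3 = 119
Base-N1-N2-N5-N4-N3-Base: 12+19+33+27+16+13 = 120
Base-N1-N3-N2-N4-N5-Base: 12+25+28+12+27+30 = 134
Base-N1-N3-N2-N5-N4-Base: 12+25+28+33+27+3 = 128
Base-N1-N3-N4-N2-N5-Base: 12+25+16+12+33+30 = 128
Base-N1-N3-N4-N5-N2-Base: 12+25+16+27+33+15 = 128
Base-N1-N3-N5-N2-N4-Base: 12+25+36+33+12+3 = 121
Base-N1-N3-N5-N4-N2-Base: 12+25+36+27+12+15 = 127
Base-N1-N4-N2-N3-N5-Base: 12+10+12+28+36+30 = 128
Base-N1-N4-N2-N5-N3-Base: 12+10+12+33+36+13 = 116
… (46 more)
Base-N3-N5-N2-N1-N4-Base: 13+36+33+19+10+3 = 114  ← best
The minimum is 114.
One optimal route: Base → N3 → N5 → N2 → N1 → N4 → Base (or its reverse).

Shortest round trip = 114 m.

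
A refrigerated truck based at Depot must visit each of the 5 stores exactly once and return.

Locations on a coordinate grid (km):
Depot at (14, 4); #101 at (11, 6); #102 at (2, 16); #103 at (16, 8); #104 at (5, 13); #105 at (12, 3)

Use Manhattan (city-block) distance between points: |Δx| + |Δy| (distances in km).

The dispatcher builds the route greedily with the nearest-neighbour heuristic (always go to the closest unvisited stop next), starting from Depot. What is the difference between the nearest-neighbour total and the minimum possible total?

Excess over optimum: 6 km.

From Depot: #105=3, #101=5, #103=6, #104=18, #102=24 → choose #105 (3).
From #105: #101=4, #103=9, #104=17, #102=23 → choose #101 (4).
From #101: #103=7, #104=13, #102=19 → choose #103 (7).
From #103: #104=16, #102=22 → choose #104 (16).
From #104: #102=6 → choose #102 (6).
NN route Depot → #105 → #101 → #103 → #104 → #102 → Depot costs 60.
Optimal: Depot → #103 → #102 → #104 → #101 → #105 → Depot costs 54 (by enumerating all 60 distinct tours).
Excess = 60 − 54 = 6.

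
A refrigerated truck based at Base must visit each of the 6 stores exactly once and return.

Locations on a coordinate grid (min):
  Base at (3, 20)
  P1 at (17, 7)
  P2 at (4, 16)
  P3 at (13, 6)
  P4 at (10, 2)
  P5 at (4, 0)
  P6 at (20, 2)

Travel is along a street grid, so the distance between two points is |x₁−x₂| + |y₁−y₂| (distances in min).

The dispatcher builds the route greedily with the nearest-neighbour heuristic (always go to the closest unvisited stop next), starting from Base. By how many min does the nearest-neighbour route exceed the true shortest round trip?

From Base: P2=5, P5=21, P3=24, P4=25, P1=27, P6=35 → choose P2 (5).
From P2: P5=16, P3=19, P4=20, P1=22, P6=30 → choose P5 (16).
From P5: P4=8, P3=15, P6=18, P1=20 → choose P4 (8).
From P4: P3=7, P6=10, P1=12 → choose P3 (7).
From P3: P1=5, P6=11 → choose P1 (5).
From P1: P6=8 → choose P6 (8).
NN route Base → P2 → P5 → P4 → P3 → P1 → P6 → Base costs 84.
Optimal: Base → P2 → P3 → P1 → P6 → P4 → P5 → Base costs 76 (by enumerating all 360 distinct tours).
Excess = 84 − 76 = 8.

8 min longer than the optimal tour.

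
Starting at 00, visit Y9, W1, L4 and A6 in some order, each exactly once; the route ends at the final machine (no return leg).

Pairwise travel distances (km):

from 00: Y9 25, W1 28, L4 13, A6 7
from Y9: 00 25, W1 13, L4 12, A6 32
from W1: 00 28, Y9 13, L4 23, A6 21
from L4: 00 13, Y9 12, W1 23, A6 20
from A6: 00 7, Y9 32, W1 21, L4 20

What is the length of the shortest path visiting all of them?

52 km — the minimum one-way total.

There are 4! = 24 possible orderings.
00 → Y9 → W1 → L4 → A6: 25+13+23+20 = 81
00 → Y9 → W1 → A6 → L4: 25+13+21+20 = 79
00 → Y9 → L4 → W1 → A6: 25+12+23+21 = 81
00 → Y9 → L4 → A6 → W1: 25+12+20+21 = 78
00 → Y9 → A6 → W1 → L4: 25+32+21+23 = 101
00 → Y9 → A6 → L4 → W1: 25+32+20+23 = 100
00 → W1 → Y9 → L4 → A6: 28+13+12+20 = 73
00 → W1 → Y9 → A6 → L4: 28+13+32+20 = 93
00 → W1 → L4 → Y9 → A6: 28+23+12+32 = 95
00 → W1 → L4 → A6 → Y9: 28+23+20+32 = 103
00 → W1 → A6 → Y9 → L4: 28+21+32+12 = 93
00 → W1 → A6 → L4 → Y9: 28+21+20+12 = 81
00 → L4 → Y9 → W1 → A6: 13+12+13+21 = 59
00 → L4 → Y9 → A6 → W1: 13+12+32+21 = 78
… (10 more)
00 → A6 → L4 → Y9 → W1: 7+20+12+13 = 52  ← best
The minimum is 52.
One shortest path: 00 → A6 → L4 → Y9 → W1.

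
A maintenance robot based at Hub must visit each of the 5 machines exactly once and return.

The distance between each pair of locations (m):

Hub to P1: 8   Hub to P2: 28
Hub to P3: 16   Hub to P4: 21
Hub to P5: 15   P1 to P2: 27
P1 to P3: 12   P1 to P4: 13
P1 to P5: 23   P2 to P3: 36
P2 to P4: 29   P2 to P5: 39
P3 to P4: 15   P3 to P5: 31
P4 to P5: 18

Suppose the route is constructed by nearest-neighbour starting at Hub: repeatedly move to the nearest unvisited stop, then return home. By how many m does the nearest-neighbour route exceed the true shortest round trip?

5 m longer than the optimal tour.

From Hub: P1=8, P5=15, P3=16, P4=21, P2=28 → choose P1 (8).
From P1: P3=12, P4=13, P5=23, P2=27 → choose P3 (12).
From P3: P4=15, P5=31, P2=36 → choose P4 (15).
From P4: P5=18, P2=29 → choose P5 (18).
From P5: P2=39 → choose P2 (39).
NN route Hub → P1 → P3 → P4 → P5 → P2 → Hub costs 120.
Optimal: Hub → P2 → P1 → P3 → P4 → P5 → Hub costs 115 (by enumerating all 60 distinct tours).
Excess = 120 − 115 = 5.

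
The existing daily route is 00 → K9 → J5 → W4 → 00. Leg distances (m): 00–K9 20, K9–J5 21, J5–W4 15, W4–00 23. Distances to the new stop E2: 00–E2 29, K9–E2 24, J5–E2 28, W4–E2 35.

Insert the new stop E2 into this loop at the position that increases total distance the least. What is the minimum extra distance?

Insertion cost between consecutive stops i–j is d(i,E2) + d(E2,j) − d(i,j):
  between 00 and K9: 29 + 24 − 20 = 33
  between K9 and J5: 24 + 28 − 21 = 31
  between J5 and W4: 28 + 35 − 15 = 48
  between W4 and 00: 35 + 29 − 23 = 41
Cheapest insertion is between K9 and J5, adding 31.
New total = 79 + 31 = 110.

Minimum extra distance: 31 m, inserting E2 between K9 and J5.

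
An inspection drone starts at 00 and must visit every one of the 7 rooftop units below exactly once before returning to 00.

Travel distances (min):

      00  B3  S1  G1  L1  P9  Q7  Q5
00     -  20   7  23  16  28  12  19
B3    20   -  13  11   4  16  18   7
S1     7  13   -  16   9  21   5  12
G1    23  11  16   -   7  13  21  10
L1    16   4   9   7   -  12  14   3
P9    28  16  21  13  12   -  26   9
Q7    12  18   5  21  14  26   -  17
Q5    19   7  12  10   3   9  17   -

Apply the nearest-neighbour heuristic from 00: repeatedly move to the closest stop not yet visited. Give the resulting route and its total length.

Total distance 88 min via the nearest-neighbour route 00 → S1 → Q7 → L1 → Q5 → B3 → G1 → P9 → 00.

From 00: distances to unvisited — S1=7, Q7=12, L1=16, Q5=19, B3=20, G1=23, P9=28. Nearest is S1 (7).
From S1: distances to unvisited — Q7=5, L1=9, Q5=12, B3=13, G1=16, P9=21. Nearest is Q7 (5).
From Q7: distances to unvisited — L1=14, Q5=17, B3=18, G1=21, P9=26. Nearest is L1 (14).
From L1: distances to unvisited — Q5=3, B3=4, G1=7, P9=12. Nearest is Q5 (3).
From Q5: distances to unvisited — B3=7, P9=9, G1=10. Nearest is B3 (7).
From B3: distances to unvisited — G1=11, P9=16. Nearest is G1 (11).
From G1: distances to unvisited — P9=13. Nearest is P9 (13).
Return P9→00: 28.
Total = 7 + 5 + 14 + 3 + 7 + 11 + 13 + 28 = 88.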